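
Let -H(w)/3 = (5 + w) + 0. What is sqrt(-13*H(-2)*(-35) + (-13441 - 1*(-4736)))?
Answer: 80*I*sqrt(2) ≈ 113.14*I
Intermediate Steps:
H(w) = -15 - 3*w (H(w) = -3*((5 + w) + 0) = -3*(5 + w) = -15 - 3*w)
sqrt(-13*H(-2)*(-35) + (-13441 - 1*(-4736))) = sqrt(-13*(-15 - 3*(-2))*(-35) + (-13441 - 1*(-4736))) = sqrt(-13*(-15 + 6)*(-35) + (-13441 + 4736)) = sqrt(-13*(-9)*(-35) - 8705) = sqrt(117*(-35) - 8705) = sqrt(-4095 - 8705) = sqrt(-12800) = 80*I*sqrt(2)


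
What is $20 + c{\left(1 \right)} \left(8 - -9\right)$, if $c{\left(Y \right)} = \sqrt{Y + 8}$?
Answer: $71$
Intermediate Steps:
$c{\left(Y \right)} = \sqrt{8 + Y}$
$20 + c{\left(1 \right)} \left(8 - -9\right) = 20 + \sqrt{8 + 1} \left(8 - -9\right) = 20 + \sqrt{9} \left(8 + 9\right) = 20 + 3 \cdot 17 = 20 + 51 = 71$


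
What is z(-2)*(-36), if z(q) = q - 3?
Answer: 180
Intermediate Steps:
z(q) = -3 + q
z(-2)*(-36) = (-3 - 2)*(-36) = -5*(-36) = 180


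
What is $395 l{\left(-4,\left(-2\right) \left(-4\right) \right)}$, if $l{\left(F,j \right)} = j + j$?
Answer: $6320$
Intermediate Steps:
$l{\left(F,j \right)} = 2 j$
$395 l{\left(-4,\left(-2\right) \left(-4\right) \right)} = 395 \cdot 2 \left(\left(-2\right) \left(-4\right)\right) = 395 \cdot 2 \cdot 8 = 395 \cdot 16 = 6320$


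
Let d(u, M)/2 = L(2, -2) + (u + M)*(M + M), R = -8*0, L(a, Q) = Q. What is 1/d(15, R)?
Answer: -1/4 ≈ -0.25000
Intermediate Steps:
R = 0
d(u, M) = -4 + 4*M*(M + u) (d(u, M) = 2*(-2 + (u + M)*(M + M)) = 2*(-2 + (M + u)*(2*M)) = 2*(-2 + 2*M*(M + u)) = -4 + 4*M*(M + u))
1/d(15, R) = 1/(-4 + 4*0**2 + 4*0*15) = 1/(-4 + 4*0 + 0) = 1/(-4 + 0 + 0) = 1/(-4) = -1/4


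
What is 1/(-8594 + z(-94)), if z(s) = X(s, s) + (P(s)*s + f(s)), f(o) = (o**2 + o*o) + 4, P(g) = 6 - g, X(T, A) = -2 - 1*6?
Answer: -1/326 ≈ -0.0030675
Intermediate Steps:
X(T, A) = -8 (X(T, A) = -2 - 6 = -8)
f(o) = 4 + 2*o**2 (f(o) = (o**2 + o**2) + 4 = 2*o**2 + 4 = 4 + 2*o**2)
z(s) = -4 + 2*s**2 + s*(6 - s) (z(s) = -8 + ((6 - s)*s + (4 + 2*s**2)) = -8 + (s*(6 - s) + (4 + 2*s**2)) = -8 + (4 + 2*s**2 + s*(6 - s)) = -4 + 2*s**2 + s*(6 - s))
1/(-8594 + z(-94)) = 1/(-8594 + (-4 + (-94)**2 + 6*(-94))) = 1/(-8594 + (-4 + 8836 - 564)) = 1/(-8594 + 8268) = 1/(-326) = -1/326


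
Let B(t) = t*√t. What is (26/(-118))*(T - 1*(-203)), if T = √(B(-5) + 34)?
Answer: -2639/59 - 13*√(34 - 5*I*√5)/59 ≈ -46.03 + 0.20851*I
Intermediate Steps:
B(t) = t^(3/2)
T = √(34 - 5*I*√5) (T = √((-5)^(3/2) + 34) = √(-5*I*√5 + 34) = √(34 - 5*I*√5) ≈ 5.9072 - 0.94632*I)
(26/(-118))*(T - 1*(-203)) = (26/(-118))*(√(34 - 5*I*√5) - 1*(-203)) = (26*(-1/118))*(√(34 - 5*I*√5) + 203) = -13*(203 + √(34 - 5*I*√5))/59 = -2639/59 - 13*√(34 - 5*I*√5)/59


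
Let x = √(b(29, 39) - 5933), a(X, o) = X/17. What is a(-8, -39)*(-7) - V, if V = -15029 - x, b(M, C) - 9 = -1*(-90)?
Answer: 255549/17 + I*√5834 ≈ 15032.0 + 76.381*I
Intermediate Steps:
b(M, C) = 99 (b(M, C) = 9 - 1*(-90) = 9 + 90 = 99)
a(X, o) = X/17 (a(X, o) = X*(1/17) = X/17)
x = I*√5834 (x = √(99 - 5933) = √(-5834) = I*√5834 ≈ 76.381*I)
V = -15029 - I*√5834 ≈ -15029.0 - 76.381*I
a(-8, -39)*(-7) - V = ((1/17)*(-8))*(-7) - (-15029 - I*√5834) = -8/17*(-7) + (15029 + I*√5834) = 56/17 + (15029 + I*√5834) = 255549/17 + I*√5834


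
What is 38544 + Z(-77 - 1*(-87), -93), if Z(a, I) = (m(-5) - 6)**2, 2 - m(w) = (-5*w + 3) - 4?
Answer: 39328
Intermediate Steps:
m(w) = 3 + 5*w (m(w) = 2 - ((-5*w + 3) - 4) = 2 - ((3 - 5*w) - 4) = 2 - (-1 - 5*w) = 2 + (1 + 5*w) = 3 + 5*w)
Z(a, I) = 784 (Z(a, I) = ((3 + 5*(-5)) - 6)**2 = ((3 - 25) - 6)**2 = (-22 - 6)**2 = (-28)**2 = 784)
38544 + Z(-77 - 1*(-87), -93) = 38544 + 784 = 39328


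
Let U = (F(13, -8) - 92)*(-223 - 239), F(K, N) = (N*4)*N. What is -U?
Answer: 75768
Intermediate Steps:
F(K, N) = 4*N**2 (F(K, N) = (4*N)*N = 4*N**2)
U = -75768 (U = (4*(-8)**2 - 92)*(-223 - 239) = (4*64 - 92)*(-462) = (256 - 92)*(-462) = 164*(-462) = -75768)
-U = -1*(-75768) = 75768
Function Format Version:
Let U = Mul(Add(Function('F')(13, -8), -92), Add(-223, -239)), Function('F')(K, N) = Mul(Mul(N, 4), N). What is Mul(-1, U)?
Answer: 75768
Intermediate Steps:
Function('F')(K, N) = Mul(4, Pow(N, 2)) (Function('F')(K, N) = Mul(Mul(4, N), N) = Mul(4, Pow(N, 2)))
U = -75768 (U = Mul(Add(Mul(4, Pow(-8, 2)), -92), Add(-223, -239)) = Mul(Add(Mul(4, 64), -92), -462) = Mul(Add(256, -92), -462) = Mul(164, -462) = -75768)
Mul(-1, U) = Mul(-1, -75768) = 75768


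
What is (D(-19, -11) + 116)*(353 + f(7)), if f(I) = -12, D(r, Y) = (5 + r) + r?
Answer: 28303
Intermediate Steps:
D(r, Y) = 5 + 2*r
(D(-19, -11) + 116)*(353 + f(7)) = ((5 + 2*(-19)) + 116)*(353 - 12) = ((5 - 38) + 116)*341 = (-33 + 116)*341 = 83*341 = 28303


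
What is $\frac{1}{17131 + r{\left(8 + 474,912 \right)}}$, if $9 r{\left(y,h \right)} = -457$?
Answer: $\frac{9}{153722} \approx 5.8547 \cdot 10^{-5}$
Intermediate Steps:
$r{\left(y,h \right)} = - \frac{457}{9}$ ($r{\left(y,h \right)} = \frac{1}{9} \left(-457\right) = - \frac{457}{9}$)
$\frac{1}{17131 + r{\left(8 + 474,912 \right)}} = \frac{1}{17131 - \frac{457}{9}} = \frac{1}{\frac{153722}{9}} = \frac{9}{153722}$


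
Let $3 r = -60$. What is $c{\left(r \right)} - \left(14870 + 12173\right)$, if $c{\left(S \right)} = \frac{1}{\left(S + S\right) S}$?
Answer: $- \frac{21634399}{800} \approx -27043.0$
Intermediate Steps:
$r = -20$ ($r = \frac{1}{3} \left(-60\right) = -20$)
$c{\left(S \right)} = \frac{1}{2 S^{2}}$ ($c{\left(S \right)} = \frac{1}{2 S S} = \frac{\frac{1}{2} \frac{1}{S}}{S} = \frac{1}{2 S^{2}}$)
$c{\left(r \right)} - \left(14870 + 12173\right) = \frac{1}{2 \cdot 400} - \left(14870 + 12173\right) = \frac{1}{2} \cdot \frac{1}{400} - 27043 = \frac{1}{800} - 27043 = - \frac{21634399}{800}$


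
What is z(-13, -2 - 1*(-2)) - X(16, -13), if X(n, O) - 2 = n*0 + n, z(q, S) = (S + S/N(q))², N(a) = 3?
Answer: -18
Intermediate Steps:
z(q, S) = 16*S²/9 (z(q, S) = (S + S/3)² = (4*S/3)² = 16*S²/9)
X(n, O) = 2 + n (X(n, O) = 2 + (n*0 + n) = 2 + (0 + n) = 2 + n)
z(-13, -2 - 1*(-2)) - X(16, -13) = 16*(-2 - 1*(-2))²/9 - (2 + 16) = 16*(-2 + 2)²/9 - 1*18 = (16/9)*0² - 18 = (16/9)*0 - 18 = 0 - 18 = -18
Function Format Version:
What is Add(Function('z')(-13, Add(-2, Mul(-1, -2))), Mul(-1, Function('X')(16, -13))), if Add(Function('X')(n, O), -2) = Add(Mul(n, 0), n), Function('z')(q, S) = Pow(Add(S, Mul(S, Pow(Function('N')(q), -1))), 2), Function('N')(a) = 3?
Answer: -18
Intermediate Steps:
Function('z')(q, S) = Mul(Rational(16, 9), Pow(S, 2)) (Function('z')(q, S) = Pow(Add(S, Mul(S, Pow(3, -1))), 2) = Pow(Add(S, Mul(S, Rational(1, 3))), 2) = Pow(Add(S, Mul(Rational(1, 3), S)), 2) = Pow(Mul(Rational(4, 3), S), 2) = Mul(Rational(16, 9), Pow(S, 2)))
Function('X')(n, O) = Add(2, n) (Function('X')(n, O) = Add(2, Add(Mul(n, 0), n)) = Add(2, Add(0, n)) = Add(2, n))
Add(Function('z')(-13, Add(-2, Mul(-1, -2))), Mul(-1, Function('X')(16, -13))) = Add(Mul(Rational(16, 9), Pow(Add(-2, Mul(-1, -2)), 2)), Mul(-1, Add(2, 16))) = Add(Mul(Rational(16, 9), Pow(Add(-2, 2), 2)), Mul(-1, 18)) = Add(Mul(Rational(16, 9), Pow(0, 2)), -18) = Add(Mul(Rational(16, 9), 0), -18) = Add(0, -18) = -18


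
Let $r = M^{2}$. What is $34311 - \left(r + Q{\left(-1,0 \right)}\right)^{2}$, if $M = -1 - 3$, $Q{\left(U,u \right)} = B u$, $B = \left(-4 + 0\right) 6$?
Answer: $34055$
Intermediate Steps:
$B = -24$ ($B = \left(-4\right) 6 = -24$)
$Q{\left(U,u \right)} = - 24 u$
$M = -4$ ($M = -1 + \left(-3 + 0\right) = -1 - 3 = -4$)
$r = 16$ ($r = \left(-4\right)^{2} = 16$)
$34311 - \left(r + Q{\left(-1,0 \right)}\right)^{2} = 34311 - \left(16 - 0\right)^{2} = 34311 - \left(16 + 0\right)^{2} = 34311 - 16^{2} = 34311 - 256 = 34055$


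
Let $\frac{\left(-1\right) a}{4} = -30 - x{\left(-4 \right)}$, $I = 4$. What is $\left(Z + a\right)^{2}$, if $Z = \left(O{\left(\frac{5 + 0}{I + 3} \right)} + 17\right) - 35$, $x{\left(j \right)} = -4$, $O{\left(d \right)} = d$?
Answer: $\frac{368449}{49} \approx 7519.4$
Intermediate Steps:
$Z = - \frac{121}{7}$ ($Z = \left(\frac{5 + 0}{4 + 3} + 17\right) - 35 = \left(\frac{5}{7} + 17\right) - 35 = \frac{124}{7} - 35 = - \frac{121}{7} \approx -17.286$)
$a = 104$ ($a = - 4 \left(-30 - -4\right) = - 4 \left(-30 + 4\right) = \left(-4\right) \left(-26\right) = 104$)
$\left(Z + a\right)^{2} = \left(- \frac{121}{7} + 104\right)^{2} = \left(\frac{607}{7}\right)^{2} = \frac{368449}{49}$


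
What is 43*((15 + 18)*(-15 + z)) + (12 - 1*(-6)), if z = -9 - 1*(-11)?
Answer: -18429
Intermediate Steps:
z = 2 (z = -9 + 11 = 2)
43*((15 + 18)*(-15 + z)) + (12 - 1*(-6)) = 43*((15 + 18)*(-15 + 2)) + (12 - 1*(-6)) = 43*(33*(-13)) + (12 + 6) = 43*(-429) + 18 = -18447 + 18 = -18429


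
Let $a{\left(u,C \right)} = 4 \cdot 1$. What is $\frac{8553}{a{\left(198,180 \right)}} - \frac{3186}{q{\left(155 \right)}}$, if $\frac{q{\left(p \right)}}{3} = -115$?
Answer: $\frac{987843}{460} \approx 2147.5$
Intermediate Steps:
$q{\left(p \right)} = -345$ ($q{\left(p \right)} = 3 \left(-115\right) = -345$)
$a{\left(u,C \right)} = 4$
$\frac{8553}{a{\left(198,180 \right)}} - \frac{3186}{q{\left(155 \right)}} = \frac{8553}{4} - \frac{3186}{-345} = 8553 \cdot \frac{1}{4} - - \frac{1062}{115} = \frac{8553}{4} + \frac{1062}{115} = \frac{987843}{460}$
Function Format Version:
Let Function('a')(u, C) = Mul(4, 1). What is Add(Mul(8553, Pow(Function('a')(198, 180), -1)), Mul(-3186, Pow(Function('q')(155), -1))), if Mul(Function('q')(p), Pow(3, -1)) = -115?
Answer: Rational(987843, 460) ≈ 2147.5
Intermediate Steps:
Function('q')(p) = -345 (Function('q')(p) = Mul(3, -115) = -345)
Function('a')(u, C) = 4
Add(Mul(8553, Pow(Function('a')(198, 180), -1)), Mul(-3186, Pow(Function('q')(155), -1))) = Add(Mul(8553, Pow(4, -1)), Mul(-3186, Pow(-345, -1))) = Add(Mul(8553, Rational(1, 4)), Mul(-3186, Rational(-1, 345))) = Add(Rational(8553, 4), Rational(1062, 115)) = Rational(987843, 460)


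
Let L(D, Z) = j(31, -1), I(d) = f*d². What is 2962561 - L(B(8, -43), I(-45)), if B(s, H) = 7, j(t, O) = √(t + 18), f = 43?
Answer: 2962554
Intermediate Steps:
j(t, O) = √(18 + t)
I(d) = 43*d²
L(D, Z) = 7 (L(D, Z) = √(18 + 31) = √49 = 7)
2962561 - L(B(8, -43), I(-45)) = 2962561 - 1*7 = 2962561 - 7 = 2962554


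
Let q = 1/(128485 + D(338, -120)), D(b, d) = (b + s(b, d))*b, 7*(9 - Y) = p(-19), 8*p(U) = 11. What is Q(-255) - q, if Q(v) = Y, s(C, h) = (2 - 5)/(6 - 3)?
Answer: 119498707/13573896 ≈ 8.8036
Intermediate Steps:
s(C, h) = -1 (s(C, h) = -3/3 = -3*1/3 = -1)
p(U) = 11/8 (p(U) = (1/8)*11 = 11/8)
Y = 493/56 (Y = 9 - 1/7*11/8 = 9 - 11/56 = 493/56 ≈ 8.8036)
Q(v) = 493/56
D(b, d) = b*(-1 + b) (D(b, d) = (b - 1)*b = (-1 + b)*b = b*(-1 + b))
q = 1/242391 (q = 1/(128485 + 338*(-1 + 338)) = 1/(128485 + 338*337) = 1/(128485 + 113906) = 1/242391 ≈ 4.1256e-6)
Q(-255) - q = 493/56 - 1*1/242391 = 493/56 - 1/242391 = 119498707/13573896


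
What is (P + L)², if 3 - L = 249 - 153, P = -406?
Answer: 249001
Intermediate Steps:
L = -93 (L = 3 - (249 - 153) = 3 - 1*96 = 3 - 96 = -93)
(P + L)² = (-406 - 93)² = (-499)² = 249001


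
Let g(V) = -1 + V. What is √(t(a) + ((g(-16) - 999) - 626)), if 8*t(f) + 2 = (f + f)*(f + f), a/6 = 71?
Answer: √356383/2 ≈ 298.49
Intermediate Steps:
a = 426 (a = 6*71 = 426)
t(f) = -¼ + f²/2 (t(f) = -¼ + ((f + f)*(f + f))/8 = -¼ + ((2*f)*(2*f))/8 = -¼ + (4*f²)/8 = -¼ + f²/2)
√(t(a) + ((g(-16) - 999) - 626)) = √((-¼ + (½)*426²) + (((-1 - 16) - 999) - 626)) = √((-¼ + (½)*181476) + ((-17 - 999) - 626)) = √((-¼ + 90738) + (-1016 - 626)) = √(362951/4 - 1642) = √(356383/4) = √356383/2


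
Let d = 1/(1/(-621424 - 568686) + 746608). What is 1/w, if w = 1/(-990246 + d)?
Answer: -879878772638152124/888545646879 ≈ -9.9025e+5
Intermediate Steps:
d = 1190110/888545646879 (d = 1/(1/(-1190110) + 746608) = 1/(-1/1190110 + 746608) = 1/(888545646879/1190110) = 1190110/888545646879 ≈ 1.3394e-6)
w = -888545646879/879878772638152124 (w = 1/(-990246 + 1190110/888545646879) = 1/(-879878772638152124/888545646879) = -888545646879/879878772638152124 ≈ -1.0099e-6)
1/w = 1/(-888545646879/879878772638152124) = -879878772638152124/888545646879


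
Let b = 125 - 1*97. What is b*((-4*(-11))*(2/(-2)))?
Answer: -1232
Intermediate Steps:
b = 28 (b = 125 - 97 = 28)
b*((-4*(-11))*(2/(-2))) = 28*((-4*(-11))*(2/(-2))) = 28*(44*(2*(-½))) = 28*(44*(-1)) = 28*(-44) = -1232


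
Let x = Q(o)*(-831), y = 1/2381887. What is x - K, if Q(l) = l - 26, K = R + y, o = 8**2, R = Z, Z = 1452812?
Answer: -3535649243931/2381887 ≈ -1.4844e+6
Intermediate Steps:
R = 1452812
y = 1/2381887 ≈ 4.1984e-7
o = 64
K = 3460434016245/2381887 (K = 1452812 + 1/2381887 = 3460434016245/2381887 ≈ 1.4528e+6)
Q(l) = -26 + l
x = -31578 (x = (-26 + 64)*(-831) = 38*(-831) = -31578)
x - K = -31578 - 1*3460434016245/2381887 = -31578 - 3460434016245/2381887 = -3535649243931/2381887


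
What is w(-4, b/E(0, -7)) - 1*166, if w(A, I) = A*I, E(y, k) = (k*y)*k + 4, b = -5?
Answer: -161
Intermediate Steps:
E(y, k) = 4 + y*k² (E(y, k) = y*k² + 4 = 4 + y*k²)
w(-4, b/E(0, -7)) - 1*166 = -(-20)/(4 + 0*(-7)²) - 1*166 = -(-20)/(4 + 0*49) - 166 = -(-20)/(4 + 0) - 166 = -(-20)/4 - 166 = -4*(-5/4) - 166 = 5 - 166 = -161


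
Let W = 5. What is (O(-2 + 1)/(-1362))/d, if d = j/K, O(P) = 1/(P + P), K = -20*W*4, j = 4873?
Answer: -100/3318513 ≈ -3.0134e-5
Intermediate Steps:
K = -400 (K = -20*5*4 = -100*4 = -400)
O(P) = 1/(2*P)
d = -4873/400 (d = 4873/(-400) = 4873*(-1/400) = -4873/400 ≈ -12.182)
(O(-2 + 1)/(-1362))/d = ((1/(2*(-2 + 1)))/(-1362))/(-4873/400) = (((1/2)/(-1))*(-1/1362))*(-400/4873) = (((1/2)*(-1))*(-1/1362))*(-400/4873) = -1/2*(-1/1362)*(-400/4873) = (1/2724)*(-400/4873) = -100/3318513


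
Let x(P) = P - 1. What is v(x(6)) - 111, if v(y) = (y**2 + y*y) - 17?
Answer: -78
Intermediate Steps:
x(P) = -1 + P
v(y) = -17 + 2*y**2 (v(y) = (y**2 + y**2) - 17 = 2*y**2 - 17 = -17 + 2*y**2)
v(x(6)) - 111 = (-17 + 2*(-1 + 6)**2) - 111 = (-17 + 2*5**2) - 111 = (-17 + 2*25) - 111 = (-17 + 50) - 111 = 33 - 111 = -78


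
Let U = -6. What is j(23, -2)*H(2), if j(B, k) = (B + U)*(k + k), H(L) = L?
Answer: -136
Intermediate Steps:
j(B, k) = 2*k*(-6 + B) (j(B, k) = (B - 6)*(k + k) = (-6 + B)*(2*k) = 2*k*(-6 + B))
j(23, -2)*H(2) = (2*(-2)*(-6 + 23))*2 = (2*(-2)*17)*2 = -68*2 = -136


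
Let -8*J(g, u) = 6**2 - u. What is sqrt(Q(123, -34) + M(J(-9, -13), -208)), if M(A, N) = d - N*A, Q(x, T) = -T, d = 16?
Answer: 6*I*sqrt(34) ≈ 34.986*I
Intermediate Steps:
J(g, u) = -9/2 + u/8 (J(g, u) = -(6**2 - u)/8 = -(36 - u)/8 = -9/2 + u/8)
M(A, N) = 16 - A*N (M(A, N) = 16 - N*A = 16 - A*N)
sqrt(Q(123, -34) + M(J(-9, -13), -208)) = sqrt(-1*(-34) + (16 - 1*(-9/2 + (1/8)*(-13))*(-208))) = sqrt(34 + (16 - 1*(-9/2 - 13/8)*(-208))) = sqrt(34 + (16 - 1*(-49/8)*(-208))) = sqrt(34 + (16 - 1274)) = sqrt(34 - 1258) = sqrt(-1224) = 6*I*sqrt(34)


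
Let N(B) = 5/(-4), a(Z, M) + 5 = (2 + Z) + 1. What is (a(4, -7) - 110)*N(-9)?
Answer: 135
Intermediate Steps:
a(Z, M) = -2 + Z (a(Z, M) = -5 + ((2 + Z) + 1) = -5 + (3 + Z) = -2 + Z)
N(B) = -5/4 (N(B) = 5*(-¼) = -5/4)
(a(4, -7) - 110)*N(-9) = ((-2 + 4) - 110)*(-5/4) = (2 - 110)*(-5/4) = -108*(-5/4) = 135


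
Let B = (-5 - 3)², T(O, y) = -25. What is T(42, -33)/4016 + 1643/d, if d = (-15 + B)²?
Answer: 6538263/9642416 ≈ 0.67807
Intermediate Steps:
B = 64 (B = (-8)² = 64)
d = 2401 (d = (-15 + 64)² = 49² = 2401)
T(42, -33)/4016 + 1643/d = -25/4016 + 1643/2401 = 6538263/9642416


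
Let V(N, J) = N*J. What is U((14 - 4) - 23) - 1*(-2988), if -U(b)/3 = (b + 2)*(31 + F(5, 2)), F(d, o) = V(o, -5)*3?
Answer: 3021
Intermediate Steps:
V(N, J) = J*N
F(d, o) = -15*o (F(d, o) = -5*o*3 = -15*o)
U(b) = -6 - 3*b (U(b) = -3*(b + 2)*(31 - 15*2) = -3*(2 + b)*(31 - 30) = -3*(2 + b) = -6 - 3*b)
U((14 - 4) - 23) - 1*(-2988) = (-6 - 3*((14 - 4) - 23)) - 1*(-2988) = (-6 - 3*(10 - 23)) + 2988 = (-6 - 3*(-13)) + 2988 = (-6 + 39) + 2988 = 33 + 2988 = 3021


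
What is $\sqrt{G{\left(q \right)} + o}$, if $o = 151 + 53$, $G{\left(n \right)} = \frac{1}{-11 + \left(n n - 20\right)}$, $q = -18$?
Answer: $\frac{\sqrt{17513489}}{293} \approx 14.283$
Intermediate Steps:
$G{\left(n \right)} = \frac{1}{-31 + n^{2}}$ ($G{\left(n \right)} = \frac{1}{-11 + \left(n^{2} - 20\right)} = \frac{1}{-11 + \left(-20 + n^{2}\right)} = \frac{1}{-31 + n^{2}}$)
$o = 204$
$\sqrt{G{\left(q \right)} + o} = \sqrt{\frac{1}{-31 + \left(-18\right)^{2}} + 204} = \sqrt{\frac{1}{-31 + 324} + 204} = \sqrt{\frac{1}{293} + 204} = \sqrt{\frac{59773}{293}} = \frac{\sqrt{17513489}}{293}$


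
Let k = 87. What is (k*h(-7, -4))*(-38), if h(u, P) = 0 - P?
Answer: -13224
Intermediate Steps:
h(u, P) = -P
(k*h(-7, -4))*(-38) = (87*(-1*(-4)))*(-38) = (87*4)*(-38) = 348*(-38) = -13224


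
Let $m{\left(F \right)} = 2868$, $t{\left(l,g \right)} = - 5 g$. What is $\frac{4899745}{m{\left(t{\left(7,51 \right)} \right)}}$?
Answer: $\frac{4899745}{2868} \approx 1708.4$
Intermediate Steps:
$\frac{4899745}{m{\left(t{\left(7,51 \right)} \right)}} = \frac{4899745}{2868}$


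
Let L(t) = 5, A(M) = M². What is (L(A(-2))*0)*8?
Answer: 0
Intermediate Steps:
(L(A(-2))*0)*8 = (5*0)*8 = 0*8 = 0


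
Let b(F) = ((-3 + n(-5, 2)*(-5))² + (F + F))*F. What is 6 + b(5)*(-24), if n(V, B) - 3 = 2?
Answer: -95274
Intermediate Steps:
n(V, B) = 5 (n(V, B) = 3 + 2 = 5)
b(F) = F*(784 + 2*F) (b(F) = ((-3 + 5*(-5))² + (F + F))*F = ((-3 - 25)² + 2*F)*F = ((-28)² + 2*F)*F = (784 + 2*F)*F = F*(784 + 2*F))
6 + b(5)*(-24) = 6 + (2*5*(392 + 5))*(-24) = 6 + (2*5*397)*(-24) = 6 + 3970*(-24) = 6 - 95280 = -95274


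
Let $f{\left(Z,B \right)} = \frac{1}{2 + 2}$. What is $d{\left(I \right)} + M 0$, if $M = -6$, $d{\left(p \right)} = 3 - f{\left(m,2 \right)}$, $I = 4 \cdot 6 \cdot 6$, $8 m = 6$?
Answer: $\frac{11}{4} \approx 2.75$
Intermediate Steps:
$m = \frac{3}{4}$ ($m = \frac{1}{8} \cdot 6 = \frac{3}{4} \approx 0.75$)
$I = 144$ ($I = 24 \cdot 6 = 144$)
$f{\left(Z,B \right)} = \frac{1}{4}$
$d{\left(p \right)} = \frac{11}{4}$ ($d{\left(p \right)} = 3 - \frac{1}{4} = \frac{11}{4}$)
$d{\left(I \right)} + M 0 = \frac{11}{4} - 0 = \frac{11}{4} + 0 = \frac{11}{4}$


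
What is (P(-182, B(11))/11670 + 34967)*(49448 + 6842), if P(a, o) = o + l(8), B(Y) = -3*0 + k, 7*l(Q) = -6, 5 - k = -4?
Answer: 5359660393841/2723 ≈ 1.9683e+9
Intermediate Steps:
k = 9 (k = 5 - 1*(-4) = 5 + 4 = 9)
l(Q) = -6/7 (l(Q) = (1/7)*(-6) = -6/7)
B(Y) = 9 (B(Y) = -3*0 + 9 = 0 + 9 = 9)
P(a, o) = -6/7 + o (P(a, o) = o - 6/7 = -6/7 + o)
(P(-182, B(11))/11670 + 34967)*(49448 + 6842) = ((-6/7 + 9)/11670 + 34967)*(49448 + 6842) = ((57/7)*(1/11670) + 34967)*56290 = (19/27230 + 34967)*56290 = (952151429/27230)*56290 = 5359660393841/2723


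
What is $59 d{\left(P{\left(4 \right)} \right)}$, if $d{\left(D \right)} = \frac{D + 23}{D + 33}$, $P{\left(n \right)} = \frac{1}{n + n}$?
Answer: $\frac{2183}{53} \approx 41.189$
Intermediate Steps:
$P{\left(n \right)} = \frac{1}{2 n}$
$d{\left(D \right)} = \frac{23 + D}{33 + D}$
$59 d{\left(P{\left(4 \right)} \right)} = 59 \frac{23 + \frac{1}{2 \cdot 4}}{33 + \frac{1}{2 \cdot 4}} = 59 \frac{23 + \frac{1}{2} \cdot \frac{1}{4}}{33 + \frac{1}{2} \cdot \frac{1}{4}} = 59 \frac{23 + \frac{1}{8}}{33 + \frac{1}{8}} = 59 \frac{1}{\frac{265}{8}} \cdot \frac{185}{8} = 59 \cdot \frac{8}{265} \cdot \frac{185}{8} = 59 \cdot \frac{37}{53} = \frac{2183}{53}$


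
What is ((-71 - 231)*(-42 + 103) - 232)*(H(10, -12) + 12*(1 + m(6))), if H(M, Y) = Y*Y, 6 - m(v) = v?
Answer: -2910024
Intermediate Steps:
m(v) = 6 - v
H(M, Y) = Y²
((-71 - 231)*(-42 + 103) - 232)*(H(10, -12) + 12*(1 + m(6))) = ((-71 - 231)*(-42 + 103) - 232)*((-12)² + 12*(1 + (6 - 1*6))) = (-302*61 - 232)*(144 + 12*(1 + (6 - 6))) = (-18422 - 232)*(144 + 12*(1 + 0)) = -18654*(144 + 12*1) = -18654*(144 + 12) = -18654*156 = -2910024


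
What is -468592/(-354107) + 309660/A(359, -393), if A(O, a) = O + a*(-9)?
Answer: 27869602013/344900218 ≈ 80.805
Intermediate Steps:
A(O, a) = O - 9*a
-468592/(-354107) + 309660/A(359, -393) = -468592/(-354107) + 309660/(359 - 9*(-393)) = -468592*(-1/354107) + 309660/(359 + 3537) = 468592/354107 + 309660/3896 = 468592/354107 + 309660*(1/3896) = 468592/354107 + 77415/974 = 27869602013/344900218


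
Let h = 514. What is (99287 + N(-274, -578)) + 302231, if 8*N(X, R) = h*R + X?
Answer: 1457389/4 ≈ 3.6435e+5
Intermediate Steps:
N(X, R) = X/8 + 257*R/4 (N(X, R) = (514*R + X)/8 = (X + 514*R)/8 = X/8 + 257*R/4)
(99287 + N(-274, -578)) + 302231 = (99287 + ((1/8)*(-274) + (257/4)*(-578))) + 302231 = (99287 + (-137/4 - 74273/2)) + 302231 = (99287 - 148683/4) + 302231 = 248465/4 + 302231 = 1457389/4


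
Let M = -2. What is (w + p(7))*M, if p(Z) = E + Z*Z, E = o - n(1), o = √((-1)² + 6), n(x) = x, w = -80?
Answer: 64 - 2*√7 ≈ 58.708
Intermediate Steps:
o = √7 (o = √(1 + 6) = √7 ≈ 2.6458)
E = -1 + √7 (E = √7 - 1*1 = √7 - 1 = -1 + √7 ≈ 1.6458)
p(Z) = -1 + √7 + Z² (p(Z) = (-1 + √7) + Z*Z = (-1 + √7) + Z² = -1 + √7 + Z²)
(w + p(7))*M = (-80 + (-1 + √7 + 7²))*(-2) = (-80 + (-1 + √7 + 49))*(-2) = (-80 + (48 + √7))*(-2) = (-32 + √7)*(-2) = 64 - 2*√7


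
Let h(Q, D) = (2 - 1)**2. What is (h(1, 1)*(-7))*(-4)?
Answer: 28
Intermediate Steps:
h(Q, D) = 1 (h(Q, D) = 1**2 = 1)
(h(1, 1)*(-7))*(-4) = (1*(-7))*(-4) = -7*(-4) = 28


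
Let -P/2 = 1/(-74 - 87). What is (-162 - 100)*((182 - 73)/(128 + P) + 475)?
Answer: -1284756169/10305 ≈ -1.2467e+5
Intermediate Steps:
P = 2/161 (P = -2/(-74 - 87) = -2/(-161) = -2*(-1/161) = 2/161 ≈ 0.012422)
(-162 - 100)*((182 - 73)/(128 + P) + 475) = (-162 - 100)*((182 - 73)/(128 + 2/161) + 475) = -262*(109/(20610/161) + 475) = -262*(109*(161/20610) + 475) = -262*(17549/20610 + 475) = -262*9807299/20610 = -1284756169/10305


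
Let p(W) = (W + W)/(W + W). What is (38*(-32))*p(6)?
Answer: -1216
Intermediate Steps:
p(W) = 1 (p(W) = (2*W)/((2*W)) = (2*W)*(1/(2*W)) = 1)
(38*(-32))*p(6) = (38*(-32))*1 = -1216*1 = -1216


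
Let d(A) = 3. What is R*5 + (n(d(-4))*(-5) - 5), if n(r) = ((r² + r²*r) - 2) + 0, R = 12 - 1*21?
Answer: -220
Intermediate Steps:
R = -9 (R = 12 - 21 = -9)
n(r) = -2 + r² + r³ (n(r) = ((r² + r³) - 2) + 0 = (-2 + r² + r³) + 0 = -2 + r² + r³)
R*5 + (n(d(-4))*(-5) - 5) = -9*5 + ((-2 + 3² + 3³)*(-5) - 5) = -45 + ((-2 + 9 + 27)*(-5) - 5) = -45 + (34*(-5) - 5) = -45 + (-170 - 5) = -45 - 175 = -220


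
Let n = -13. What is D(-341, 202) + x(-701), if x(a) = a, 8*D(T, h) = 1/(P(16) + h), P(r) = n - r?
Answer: -970183/1384 ≈ -701.00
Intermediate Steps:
P(r) = -13 - r
D(T, h) = 1/(8*(-29 + h)) (D(T, h) = 1/(8*((-13 - 1*16) + h)) = 1/(8*((-13 - 16) + h)) = 1/(8*(-29 + h)))
D(-341, 202) + x(-701) = 1/(8*(-29 + 202)) - 701 = (⅛)/173 - 701 = (⅛)*(1/173) - 701 = 1/1384 - 701 = -970183/1384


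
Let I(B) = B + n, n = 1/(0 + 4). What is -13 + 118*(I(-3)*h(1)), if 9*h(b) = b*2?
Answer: -766/9 ≈ -85.111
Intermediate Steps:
h(b) = 2*b/9 (h(b) = (b*2)/9 = (2*b)/9 = 2*b/9)
n = ¼ (n = 1/4 = ¼ ≈ 0.25000)
I(B) = ¼ + B (I(B) = B + ¼ = ¼ + B)
-13 + 118*(I(-3)*h(1)) = -13 + 118*((¼ - 3)*((2/9)*1)) = -13 + 118*(-11/4*2/9) = -13 + 118*(-11/18) = -13 - 649/9 = -766/9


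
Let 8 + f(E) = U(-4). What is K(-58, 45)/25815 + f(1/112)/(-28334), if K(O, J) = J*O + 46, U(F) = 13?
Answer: -72777451/731442210 ≈ -0.099499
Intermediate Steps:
f(E) = 5 (f(E) = -8 + 13 = 5)
K(O, J) = 46 + J*O
K(-58, 45)/25815 + f(1/112)/(-28334) = (46 + 45*(-58))/25815 + 5/(-28334) = (46 - 2610)*(1/25815) + 5*(-1/28334) = -2564*1/25815 - 5/28334 = -2564/25815 - 5/28334 = -72777451/731442210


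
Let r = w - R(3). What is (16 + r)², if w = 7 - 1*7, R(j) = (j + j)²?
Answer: 400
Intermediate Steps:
R(j) = 4*j² (R(j) = (2*j)² = 4*j²)
w = 0 (w = 7 - 7 = 0)
r = -36 (r = 0 - 4*3² = 0 - 4*9 = 0 - 1*36 = 0 - 36 = -36)
(16 + r)² = (16 - 36)² = (-20)² = 400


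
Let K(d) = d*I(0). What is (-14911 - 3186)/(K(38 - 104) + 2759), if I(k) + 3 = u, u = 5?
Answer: -18097/2627 ≈ -6.8888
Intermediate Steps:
I(k) = 2 (I(k) = -3 + 5 = 2)
K(d) = 2*d (K(d) = d*2 = 2*d)
(-14911 - 3186)/(K(38 - 104) + 2759) = (-14911 - 3186)/(2*(38 - 104) + 2759) = -18097/(2*(-66) + 2759) = -18097/(-132 + 2759) = -18097/2627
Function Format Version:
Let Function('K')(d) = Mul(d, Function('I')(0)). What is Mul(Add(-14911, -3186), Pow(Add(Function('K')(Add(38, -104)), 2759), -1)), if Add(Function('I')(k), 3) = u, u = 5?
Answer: Rational(-18097, 2627) ≈ -6.8888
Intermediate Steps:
Function('I')(k) = 2 (Function('I')(k) = Add(-3, 5) = 2)
Function('K')(d) = Mul(2, d) (Function('K')(d) = Mul(d, 2) = Mul(2, d))
Mul(Add(-14911, -3186), Pow(Add(Function('K')(Add(38, -104)), 2759), -1)) = Mul(Add(-14911, -3186), Pow(Add(Mul(2, Add(38, -104)), 2759), -1)) = Mul(-18097, Pow(Add(Mul(2, -66), 2759), -1)) = Mul(-18097, Pow(Add(-132, 2759), -1)) = Mul(-18097, Pow(2627, -1)) = Mul(-18097, Rational(1, 2627)) = Rational(-18097, 2627)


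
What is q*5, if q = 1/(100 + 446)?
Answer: 5/546 ≈ 0.0091575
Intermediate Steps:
q = 1/546 ≈ 0.0018315
q*5 = (1/546)*5 = 5/546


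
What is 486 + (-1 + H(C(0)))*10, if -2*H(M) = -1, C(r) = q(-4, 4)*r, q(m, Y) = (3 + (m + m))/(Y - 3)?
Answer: 481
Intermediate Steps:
q(m, Y) = (3 + 2*m)/(-3 + Y)
C(r) = -5*r (C(r) = ((3 + 2*(-4))/(-3 + 4))*r = ((3 - 8)/1)*r = (1*(-5))*r = -5*r)
H(M) = ½ (H(M) = -½*(-1) = ½)
486 + (-1 + H(C(0)))*10 = 486 + (-1 + ½)*10 = 486 - ½*10 = 486 - 5 = 481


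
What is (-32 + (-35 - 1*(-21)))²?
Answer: 2116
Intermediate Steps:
(-32 + (-35 - 1*(-21)))² = (-32 + (-35 + 21))² = (-32 - 14)² = (-46)² = 2116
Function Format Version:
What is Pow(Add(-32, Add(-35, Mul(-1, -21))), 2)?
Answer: 2116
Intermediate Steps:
Pow(Add(-32, Add(-35, Mul(-1, -21))), 2) = Pow(Add(-32, Add(-35, 21)), 2) = Pow(Add(-32, -14), 2) = Pow(-46, 2) = 2116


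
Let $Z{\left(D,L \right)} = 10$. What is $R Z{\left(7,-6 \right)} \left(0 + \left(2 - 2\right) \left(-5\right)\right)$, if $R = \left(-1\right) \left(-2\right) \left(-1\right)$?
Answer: $0$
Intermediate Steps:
$R = -2$ ($R = 2 \left(-1\right) = -2$)
$R Z{\left(7,-6 \right)} \left(0 + \left(2 - 2\right) \left(-5\right)\right) = \left(-2\right) 10 \left(0 + \left(2 - 2\right) \left(-5\right)\right) = - 20 \left(0 + 0 \left(-5\right)\right) = - 20 \left(0 + 0\right) = \left(-20\right) 0 = 0$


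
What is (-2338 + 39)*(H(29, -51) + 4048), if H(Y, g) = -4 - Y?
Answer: -9230485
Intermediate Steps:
(-2338 + 39)*(H(29, -51) + 4048) = (-2338 + 39)*((-4 - 1*29) + 4048) = -2299*((-4 - 29) + 4048) = -2299*(-33 + 4048) = -2299*4015 = -9230485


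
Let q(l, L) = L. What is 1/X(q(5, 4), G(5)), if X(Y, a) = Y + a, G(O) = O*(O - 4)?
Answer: ⅑ ≈ 0.11111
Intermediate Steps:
G(O) = O*(-4 + O)
1/X(q(5, 4), G(5)) = 1/(4 + 5*(-4 + 5)) = 1/(4 + 5*1) = 1/(4 + 5) = 1/9 = ⅑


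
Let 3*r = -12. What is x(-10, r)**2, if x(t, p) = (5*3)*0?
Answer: 0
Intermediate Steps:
r = -4 (r = (1/3)*(-12) = -4)
x(t, p) = 0 (x(t, p) = 15*0 = 0)
x(-10, r)**2 = 0**2 = 0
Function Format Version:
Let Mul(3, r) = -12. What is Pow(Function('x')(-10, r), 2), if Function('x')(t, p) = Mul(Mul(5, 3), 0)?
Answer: 0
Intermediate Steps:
r = -4 (r = Mul(Rational(1, 3), -12) = -4)
Function('x')(t, p) = 0 (Function('x')(t, p) = Mul(15, 0) = 0)
Pow(Function('x')(-10, r), 2) = Pow(0, 2) = 0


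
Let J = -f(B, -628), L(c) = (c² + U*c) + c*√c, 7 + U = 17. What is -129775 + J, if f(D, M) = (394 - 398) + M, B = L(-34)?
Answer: -129143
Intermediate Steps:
U = 10 (U = -7 + 17 = 10)
L(c) = c² + c^(3/2) + 10*c (L(c) = (c² + 10*c) + c*√c = (c² + 10*c) + c^(3/2) = c² + c^(3/2) + 10*c)
B = 816 - 34*I*√34 (B = (-34)² + (-34)^(3/2) + 10*(-34) = 1156 - 34*I*√34 - 340 = 816 - 34*I*√34 ≈ 816.0 - 198.25*I)
f(D, M) = -4 + M
J = 632 (J = -(-4 - 628) = -1*(-632) = 632)
-129775 + J = -129775 + 632 = -129143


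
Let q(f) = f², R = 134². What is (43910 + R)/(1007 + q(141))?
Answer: 4419/1492 ≈ 2.9618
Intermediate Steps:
R = 17956
(43910 + R)/(1007 + q(141)) = (43910 + 17956)/(1007 + 141²) = 61866/(1007 + 19881) = 61866/20888 = 61866*(1/20888) = 4419/1492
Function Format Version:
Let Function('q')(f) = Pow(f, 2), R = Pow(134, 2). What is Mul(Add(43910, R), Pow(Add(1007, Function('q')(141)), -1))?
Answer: Rational(4419, 1492) ≈ 2.9618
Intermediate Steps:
R = 17956
Mul(Add(43910, R), Pow(Add(1007, Function('q')(141)), -1)) = Mul(Add(43910, 17956), Pow(Add(1007, Pow(141, 2)), -1)) = Mul(61866, Pow(Add(1007, 19881), -1)) = Mul(61866, Pow(20888, -1)) = Mul(61866, Rational(1, 20888)) = Rational(4419, 1492)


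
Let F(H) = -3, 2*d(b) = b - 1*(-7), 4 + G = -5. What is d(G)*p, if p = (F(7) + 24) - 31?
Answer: 10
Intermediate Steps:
G = -9 (G = -4 - 5 = -9)
d(b) = 7/2 + b/2 (d(b) = (b - 1*(-7))/2 = (b + 7)/2 = (7 + b)/2 = 7/2 + b/2)
p = -10 (p = (-3 + 24) - 31 = 21 - 31 = -10)
d(G)*p = (7/2 + (1/2)*(-9))*(-10) = (7/2 - 9/2)*(-10) = -1*(-10) = 10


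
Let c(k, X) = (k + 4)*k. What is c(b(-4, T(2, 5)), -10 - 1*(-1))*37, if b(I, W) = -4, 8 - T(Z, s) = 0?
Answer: 0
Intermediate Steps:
T(Z, s) = 8 (T(Z, s) = 8 - 1*0 = 8 + 0 = 8)
c(k, X) = k*(4 + k) (c(k, X) = (4 + k)*k = k*(4 + k))
c(b(-4, T(2, 5)), -10 - 1*(-1))*37 = -4*(4 - 4)*37 = -4*0*37 = 0*37 = 0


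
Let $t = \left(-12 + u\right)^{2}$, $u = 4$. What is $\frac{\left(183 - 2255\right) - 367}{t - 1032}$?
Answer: $\frac{2439}{968} \approx 2.5196$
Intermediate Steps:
$t = 64$ ($t = \left(-12 + 4\right)^{2} = \left(-8\right)^{2} = 64$)
$\frac{\left(183 - 2255\right) - 367}{t - 1032} = \frac{\left(183 - 2255\right) - 367}{64 - 1032} = \frac{-2072 - 367}{-968} = \left(-2439\right) \left(- \frac{1}{968}\right) = \frac{2439}{968}$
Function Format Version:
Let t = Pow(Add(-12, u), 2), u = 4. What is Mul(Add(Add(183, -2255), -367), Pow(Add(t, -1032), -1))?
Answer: Rational(2439, 968) ≈ 2.5196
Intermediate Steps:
t = 64 (t = Pow(Add(-12, 4), 2) = Pow(-8, 2) = 64)
Mul(Add(Add(183, -2255), -367), Pow(Add(t, -1032), -1)) = Mul(Add(Add(183, -2255), -367), Pow(Add(64, -1032), -1)) = Mul(Add(-2072, -367), Pow(-968, -1)) = Mul(-2439, Rational(-1, 968)) = Rational(2439, 968)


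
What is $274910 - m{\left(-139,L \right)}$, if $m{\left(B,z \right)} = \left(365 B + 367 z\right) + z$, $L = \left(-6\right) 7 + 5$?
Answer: $339261$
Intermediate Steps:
$L = -37$ ($L = -42 + 5 = -37$)
$m{\left(B,z \right)} = 365 B + 368 z$
$274910 - m{\left(-139,L \right)} = 274910 - \left(365 \left(-139\right) + 368 \left(-37\right)\right) = 274910 - \left(-50735 - 13616\right) = 274910 - -64351 = 274910 + 64351 = 339261$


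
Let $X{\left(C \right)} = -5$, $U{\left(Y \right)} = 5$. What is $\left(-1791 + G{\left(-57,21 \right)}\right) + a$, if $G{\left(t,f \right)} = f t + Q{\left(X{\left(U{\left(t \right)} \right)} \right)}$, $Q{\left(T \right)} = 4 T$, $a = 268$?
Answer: $-2740$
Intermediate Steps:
$G{\left(t,f \right)} = -20 + f t$ ($G{\left(t,f \right)} = f t + 4 \left(-5\right) = f t - 20 = -20 + f t$)
$\left(-1791 + G{\left(-57,21 \right)}\right) + a = \left(-1791 + \left(-20 + 21 \left(-57\right)\right)\right) + 268 = \left(-1791 - 1217\right) + 268 = -3008 + 268 = -2740$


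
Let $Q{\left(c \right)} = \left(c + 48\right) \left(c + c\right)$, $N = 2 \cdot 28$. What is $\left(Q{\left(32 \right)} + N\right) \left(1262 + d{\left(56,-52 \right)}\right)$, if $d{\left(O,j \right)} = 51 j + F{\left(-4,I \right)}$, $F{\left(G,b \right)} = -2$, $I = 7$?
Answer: $-7204992$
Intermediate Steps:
$d{\left(O,j \right)} = -2 + 51 j$ ($d{\left(O,j \right)} = 51 j - 2 = -2 + 51 j$)
$N = 56$
$Q{\left(c \right)} = 2 c \left(48 + c\right)$ ($Q{\left(c \right)} = \left(48 + c\right) 2 c = 2 c \left(48 + c\right)$)
$\left(Q{\left(32 \right)} + N\right) \left(1262 + d{\left(56,-52 \right)}\right) = \left(2 \cdot 32 \left(48 + 32\right) + 56\right) \left(1262 + \left(-2 + 51 \left(-52\right)\right)\right) = \left(2 \cdot 32 \cdot 80 + 56\right) \left(1262 - 2654\right) = \left(5120 + 56\right) \left(1262 - 2654\right) = 5176 \left(-1392\right) = -7204992$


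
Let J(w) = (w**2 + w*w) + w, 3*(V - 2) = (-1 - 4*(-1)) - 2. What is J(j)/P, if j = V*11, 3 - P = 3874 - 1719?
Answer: -12089/19368 ≈ -0.62417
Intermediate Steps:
V = 7/3 (V = 2 + ((-1 - 4*(-1)) - 2)/3 = 2 + ((-1 + 4) - 2)/3 = 2 + (3 - 2)/3 = 2 + (1/3)*1 = 2 + 1/3 = 7/3 ≈ 2.3333)
P = -2152 (P = 3 - (3874 - 1719) = 3 - 1*2155 = 3 - 2155 = -2152)
j = 77/3 (j = (7/3)*11 = 77/3 ≈ 25.667)
J(w) = w + 2*w**2 (J(w) = (w**2 + w**2) + w = 2*w**2 + w = w + 2*w**2)
J(j)/P = (77*(1 + 2*(77/3))/3)/(-2152) = (77*(1 + 154/3)/3)*(-1/2152) = ((77/3)*(157/3))*(-1/2152) = (12089/9)*(-1/2152) = -12089/19368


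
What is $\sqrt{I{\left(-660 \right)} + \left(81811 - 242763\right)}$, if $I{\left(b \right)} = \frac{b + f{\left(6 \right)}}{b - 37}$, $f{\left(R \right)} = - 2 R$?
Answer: $\frac{2 i \sqrt{19547865446}}{697} \approx 401.19 i$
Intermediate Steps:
$I{\left(b \right)} = \frac{-12 + b}{-37 + b}$ ($I{\left(b \right)} = \frac{b - 12}{b - 37} = \frac{b - 12}{-37 + b} = \frac{-12 + b}{-37 + b}$)
$\sqrt{I{\left(-660 \right)} + \left(81811 - 242763\right)} = \sqrt{\frac{-12 - 660}{-37 - 660} + \left(81811 - 242763\right)} = \sqrt{\frac{1}{-697} \left(-672\right) - 160952} = \sqrt{\left(- \frac{1}{697}\right) \left(-672\right) - 160952} = \sqrt{\frac{672}{697} - 160952} = \sqrt{- \frac{112182872}{697}} = \frac{2 i \sqrt{19547865446}}{697}$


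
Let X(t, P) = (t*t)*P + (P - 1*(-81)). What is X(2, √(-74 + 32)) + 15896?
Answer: 15977 + 5*I*√42 ≈ 15977.0 + 32.404*I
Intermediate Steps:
X(t, P) = 81 + P + P*t² (X(t, P) = t²*P + (P + 81) = P*t² + (81 + P) = 81 + P + P*t²)
X(2, √(-74 + 32)) + 15896 = (81 + √(-74 + 32) + √(-74 + 32)*2²) + 15896 = (81 + √(-42) + √(-42)*4) + 15896 = (81 + I*√42 + (I*√42)*4) + 15896 = (81 + I*√42 + 4*I*√42) + 15896 = (81 + 5*I*√42) + 15896 = 15977 + 5*I*√42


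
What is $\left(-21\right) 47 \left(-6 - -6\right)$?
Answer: $0$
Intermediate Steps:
$\left(-21\right) 47 \left(-6 - -6\right) = - 987 \left(-6 + 6\right) = \left(-987\right) 0 = 0$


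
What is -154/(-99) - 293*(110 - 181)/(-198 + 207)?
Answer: 2313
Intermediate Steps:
-154/(-99) - 293*(110 - 181)/(-198 + 207) = -154*(-1/99) - 293/(9/(-71)) = 14/9 - 293/(9*(-1/71)) = 14/9 - 293/(-9/71) = 14/9 - 293*(-71/9) = 14/9 + 20803/9 = 2313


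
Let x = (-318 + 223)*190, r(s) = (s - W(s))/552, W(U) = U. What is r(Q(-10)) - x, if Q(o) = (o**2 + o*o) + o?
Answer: 18050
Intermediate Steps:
Q(o) = o + 2*o**2 (Q(o) = (o**2 + o**2) + o = 2*o**2 + o = o + 2*o**2)
r(s) = 0 (r(s) = (s - s)/552 = 0*(1/552) = 0)
x = -18050 (x = -95*190 = -18050)
r(Q(-10)) - x = 0 - 1*(-18050) = 0 + 18050 = 18050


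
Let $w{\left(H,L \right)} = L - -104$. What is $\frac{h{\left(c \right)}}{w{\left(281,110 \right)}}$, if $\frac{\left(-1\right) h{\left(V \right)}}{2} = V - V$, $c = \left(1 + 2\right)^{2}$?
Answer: $0$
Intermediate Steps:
$w{\left(H,L \right)} = 104 + L$ ($w{\left(H,L \right)} = L + 104 = 104 + L$)
$c = 9$ ($c = 3^{2} = 9$)
$h{\left(V \right)} = 0$ ($h{\left(V \right)} = - 2 \left(V - V\right) = \left(-2\right) 0 = 0$)
$\frac{h{\left(c \right)}}{w{\left(281,110 \right)}} = \frac{0}{104 + 110} = \frac{0}{214} = 0 \cdot \frac{1}{214} = 0$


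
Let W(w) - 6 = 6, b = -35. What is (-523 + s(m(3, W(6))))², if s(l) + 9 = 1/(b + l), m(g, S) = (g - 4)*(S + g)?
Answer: 707613201/2500 ≈ 2.8305e+5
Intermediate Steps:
W(w) = 12 (W(w) = 6 + 6 = 12)
m(g, S) = (-4 + g)*(S + g)
s(l) = -9 + 1/(-35 + l)
(-523 + s(m(3, W(6))))² = (-523 + (316 - 9*(3² - 4*12 - 4*3 + 12*3))/(-35 + (3² - 4*12 - 4*3 + 12*3)))² = (-523 + (316 - 9*(9 - 48 - 12 + 36))/(-35 + (9 - 48 - 12 + 36)))² = (-523 + (316 - 9*(-15))/(-35 - 15))² = (-523 + (316 + 135)/(-50))² = (-523 - 1/50*451)² = (-523 - 451/50)² = (-26601/50)² = 707613201/2500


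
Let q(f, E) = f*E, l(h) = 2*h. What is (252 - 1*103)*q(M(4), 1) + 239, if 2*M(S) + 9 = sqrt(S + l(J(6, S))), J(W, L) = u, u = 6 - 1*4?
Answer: -863/2 + 149*sqrt(2) ≈ -220.78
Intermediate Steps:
u = 2 (u = 6 - 4 = 2)
J(W, L) = 2
M(S) = -9/2 + sqrt(4 + S)/2 (M(S) = -9/2 + sqrt(S + 2*2)/2 = -9/2 + sqrt(S + 4)/2 = -9/2 + sqrt(4 + S)/2)
q(f, E) = E*f
(252 - 1*103)*q(M(4), 1) + 239 = (252 - 1*103)*(1*(-9/2 + sqrt(4 + 4)/2)) + 239 = (252 - 103)*(1*(-9/2 + sqrt(8)/2)) + 239 = 149*(1*(-9/2 + (2*sqrt(2))/2)) + 239 = 149*(1*(-9/2 + sqrt(2))) + 239 = 149*(-9/2 + sqrt(2)) + 239 = (-1341/2 + 149*sqrt(2)) + 239 = -863/2 + 149*sqrt(2)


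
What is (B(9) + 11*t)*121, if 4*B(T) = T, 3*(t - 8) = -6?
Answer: 33033/4 ≈ 8258.3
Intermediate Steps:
t = 6 (t = 8 + (1/3)*(-6) = 8 - 2 = 6)
B(T) = T/4
(B(9) + 11*t)*121 = ((1/4)*9 + 11*6)*121 = (9/4 + 66)*121 = (273/4)*121 = 33033/4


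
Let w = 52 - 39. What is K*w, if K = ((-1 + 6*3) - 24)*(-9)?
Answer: 819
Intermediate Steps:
K = 63 (K = ((-1 + 18) - 24)*(-9) = (17 - 24)*(-9) = -7*(-9) = 63)
w = 13
K*w = 63*13 = 819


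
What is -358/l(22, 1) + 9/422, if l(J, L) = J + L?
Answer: -150869/9706 ≈ -15.544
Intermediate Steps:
-358/l(22, 1) + 9/422 = -358/(22 + 1) + 9/422 = -358/23 + 9*(1/422) = -358*1/23 + 9/422 = -358/23 + 9/422 = -150869/9706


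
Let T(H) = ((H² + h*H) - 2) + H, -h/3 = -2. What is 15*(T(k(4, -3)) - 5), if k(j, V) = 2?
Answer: 165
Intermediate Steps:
h = 6 (h = -3*(-2) = 6)
T(H) = -2 + H² + 7*H (T(H) = ((H² + 6*H) - 2) + H = (-2 + H² + 6*H) + H = -2 + H² + 7*H)
15*(T(k(4, -3)) - 5) = 15*((-2 + 2² + 7*2) - 5) = 15*((-2 + 4 + 14) - 5) = 15*(16 - 5) = 15*11 = 165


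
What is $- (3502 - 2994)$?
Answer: $-508$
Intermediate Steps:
$- (3502 - 2994) = \left(-1\right) 508 = -508$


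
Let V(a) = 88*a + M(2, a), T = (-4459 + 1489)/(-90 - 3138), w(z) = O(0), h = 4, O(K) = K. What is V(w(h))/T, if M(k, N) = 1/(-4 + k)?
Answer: -269/495 ≈ -0.54343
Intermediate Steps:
w(z) = 0
T = 495/538 (T = -2970/(-3228) = -2970*(-1/3228) = 495/538 ≈ 0.92007)
V(a) = -½ + 88*a (V(a) = 88*a + 1/(-4 + 2) = 88*a + 1/(-2) = 88*a - ½ = -½ + 88*a)
V(w(h))/T = (-½ + 88*0)/(495/538) = (-½ + 0)*(538/495) = -½*538/495 = -269/495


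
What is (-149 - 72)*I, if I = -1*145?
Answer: 32045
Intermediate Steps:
I = -145
(-149 - 72)*I = (-149 - 72)*(-145) = -221*(-145) = 32045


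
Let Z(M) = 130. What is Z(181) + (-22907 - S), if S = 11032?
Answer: -33809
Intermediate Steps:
Z(181) + (-22907 - S) = 130 + (-22907 - 1*11032) = 130 + (-22907 - 11032) = 130 - 33939 = -33809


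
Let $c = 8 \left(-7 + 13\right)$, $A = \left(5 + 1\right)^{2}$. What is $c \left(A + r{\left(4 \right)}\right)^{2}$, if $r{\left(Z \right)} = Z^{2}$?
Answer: $129792$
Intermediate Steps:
$A = 36$ ($A = 6^{2} = 36$)
$c = 48$ ($c = 8 \cdot 6 = 48$)
$c \left(A + r{\left(4 \right)}\right)^{2} = 48 \left(36 + 4^{2}\right)^{2} = 48 \left(36 + 16\right)^{2} = 48 \cdot 52^{2} = 48 \cdot 2704 = 129792$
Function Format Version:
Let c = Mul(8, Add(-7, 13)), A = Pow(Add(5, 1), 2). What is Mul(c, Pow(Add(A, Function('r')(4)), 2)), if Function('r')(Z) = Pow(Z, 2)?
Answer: 129792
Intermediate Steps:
A = 36 (A = Pow(6, 2) = 36)
c = 48 (c = Mul(8, 6) = 48)
Mul(c, Pow(Add(A, Function('r')(4)), 2)) = Mul(48, Pow(Add(36, Pow(4, 2)), 2)) = Mul(48, Pow(Add(36, 16), 2)) = Mul(48, Pow(52, 2)) = Mul(48, 2704) = 129792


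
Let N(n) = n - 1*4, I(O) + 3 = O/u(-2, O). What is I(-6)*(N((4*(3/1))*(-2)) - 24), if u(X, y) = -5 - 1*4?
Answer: 364/3 ≈ 121.33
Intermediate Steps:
u(X, y) = -9 (u(X, y) = -5 - 4 = -9)
I(O) = -3 - O/9 (I(O) = -3 + O/(-9) = -3 + O*(-⅑) = -3 - O/9)
N(n) = -4 + n (N(n) = n - 4 = -4 + n)
I(-6)*(N((4*(3/1))*(-2)) - 24) = (-3 - ⅑*(-6))*((-4 + (4*(3/1))*(-2)) - 24) = (-3 + ⅔)*((-4 + (4*(3*1))*(-2)) - 24) = -7*((-4 + (4*3)*(-2)) - 24)/3 = -7*((-4 + 12*(-2)) - 24)/3 = -7*((-4 - 24) - 24)/3 = -7*(-28 - 24)/3 = -7/3*(-52) = 364/3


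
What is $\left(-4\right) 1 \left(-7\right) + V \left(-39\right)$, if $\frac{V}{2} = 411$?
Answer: $-32030$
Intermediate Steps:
$V = 822$ ($V = 2 \cdot 411 = 822$)
$\left(-4\right) 1 \left(-7\right) + V \left(-39\right) = \left(-4\right) 1 \left(-7\right) + 822 \left(-39\right) = \left(-4\right) \left(-7\right) - 32058 = 28 - 32058 = -32030$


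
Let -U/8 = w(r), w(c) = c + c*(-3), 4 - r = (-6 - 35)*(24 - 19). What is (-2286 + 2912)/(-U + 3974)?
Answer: 313/315 ≈ 0.99365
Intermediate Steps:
r = 209 (r = 4 - (-6 - 35)*(24 - 19) = 4 - (-41)*5 = 4 - 1*(-205) = 4 + 205 = 209)
w(c) = -2*c (w(c) = c - 3*c = -2*c)
U = 3344 (U = -(-16)*209 = -8*(-418) = 3344)
(-2286 + 2912)/(-U + 3974) = (-2286 + 2912)/(-1*3344 + 3974) = 626/(-3344 + 3974) = 626/630 = 626*(1/630) = 313/315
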